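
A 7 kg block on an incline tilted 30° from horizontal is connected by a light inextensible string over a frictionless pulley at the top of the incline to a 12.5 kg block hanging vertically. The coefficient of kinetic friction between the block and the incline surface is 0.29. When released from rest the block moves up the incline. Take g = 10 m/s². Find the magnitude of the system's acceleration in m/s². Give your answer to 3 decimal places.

For the block on the incline: the weight component along the slope is m₁g sin 30° = 7 × 10 × 0.5000 = 35.000 N and the normal force is N = m₁g cos 30° = 60.622 N.
Kinetic friction opposes the block's motion up the incline: f = μN = 0.29 × 60.622 = 17.580 N acting down the slope.
Newton's second law for the block (up-slope positive): T − 35.000 − 17.580 = 7 a. For the hanging block (downward positive): 12.5 × 10 − T = 12.5 a.
Adding the two equations eliminates T: 72.420 = 19.5 a, so a = 3.7138 m/s².

3.714 m/s²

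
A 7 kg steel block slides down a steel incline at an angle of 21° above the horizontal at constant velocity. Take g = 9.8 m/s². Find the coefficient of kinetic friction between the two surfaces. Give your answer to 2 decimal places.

0.38

At constant velocity the net force along the incline is zero: mg sin 21° = μ mg cos 21°.
So μ = tan 21° = 0.3584 / 0.9336 = 0.3839.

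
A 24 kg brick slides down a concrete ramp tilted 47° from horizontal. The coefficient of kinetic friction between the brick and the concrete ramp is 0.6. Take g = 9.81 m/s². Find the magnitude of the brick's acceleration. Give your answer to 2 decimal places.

Resolving the weight along the incline: the component pulling the brick down the slope is mg sin 47° = 24 × 9.81 × 0.7314 = 172.201 N, and the normal force is N = mg cos 47° = 24 × 9.81 × 0.6820 = 160.570 N.
Kinetic friction acts up the slope with magnitude f = μN = 0.6 × 160.570 = 96.342 N.
Net force along the incline is 172.201 − 96.342 = 75.859 N, so a = 75.859 / 24 = 3.1608 m/s².

3.16 m/s²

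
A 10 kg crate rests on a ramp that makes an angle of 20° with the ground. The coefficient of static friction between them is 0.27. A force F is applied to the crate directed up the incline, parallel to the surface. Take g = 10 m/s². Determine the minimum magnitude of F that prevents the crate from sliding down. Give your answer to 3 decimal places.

The normal force is N = mg cos 20° = 93.969 N. With F at its minimum the crate is on the verge of sliding down, so static friction is at its maximum μ_s N = 0.27 × 93.969 = 25.372 N and acts up the slope.
Equilibrium along the incline: F + μ_s N = mg sin 20°, so F = 34.202 − 25.372 = 8.830 N.

8.830 N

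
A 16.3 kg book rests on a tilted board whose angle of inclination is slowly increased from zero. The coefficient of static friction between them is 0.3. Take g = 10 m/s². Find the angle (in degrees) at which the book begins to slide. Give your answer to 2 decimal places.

16.70°

At the threshold of sliding, static friction is at its maximum μ_s N and exactly balances the weight component along the incline: mg sin θ = μ_s mg cos θ.
Hence tan θ = μ_s = 0.3, so θ = arctan(0.3) = 16.6992°.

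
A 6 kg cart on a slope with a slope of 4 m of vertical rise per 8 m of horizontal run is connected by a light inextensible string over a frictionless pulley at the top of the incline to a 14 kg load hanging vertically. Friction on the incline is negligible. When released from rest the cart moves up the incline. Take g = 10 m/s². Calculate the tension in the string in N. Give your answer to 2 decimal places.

For the cart on the incline: the weight component along the slope is m₁g sin 26.57° = 6 × 10 × 0.4472 = 26.832 N and the normal force is N = m₁g cos 26.57° = 53.666 N.
Newton's second law for the cart (up-slope positive): T − 26.832 = 6 a. For the hanging load (downward positive): 14 × 10 − T = 14 a.
Adding the two equations eliminates T: 113.168 = 20 a, so a = 5.6584 m/s².
Then from the hanging load's equation, T = 14 × (10 − 5.6584) = 60.782 N.

60.78 N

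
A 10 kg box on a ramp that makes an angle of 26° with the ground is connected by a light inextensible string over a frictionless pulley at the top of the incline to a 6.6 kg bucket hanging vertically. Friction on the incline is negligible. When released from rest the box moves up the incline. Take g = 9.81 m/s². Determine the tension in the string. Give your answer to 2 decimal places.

For the box on the incline: the weight component along the slope is m₁g sin 26° = 10 × 9.81 × 0.4384 = 43.007 N and the normal force is N = m₁g cos 26° = 88.172 N.
Newton's second law for the box (up-slope positive): T − 43.007 = 10 a. For the hanging bucket (downward positive): 6.6 × 9.81 − T = 6.6 a.
Adding the two equations eliminates T: 21.739 = 16.6 a, so a = 1.3096 m/s².
Then from the hanging bucket's equation, T = 6.6 × (9.81 − 1.3096) = 56.103 N.

56.10 N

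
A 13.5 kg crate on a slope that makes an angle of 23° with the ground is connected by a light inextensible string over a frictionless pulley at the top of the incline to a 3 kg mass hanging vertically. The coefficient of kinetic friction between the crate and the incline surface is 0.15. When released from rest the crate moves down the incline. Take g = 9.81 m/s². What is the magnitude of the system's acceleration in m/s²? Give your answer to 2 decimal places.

0.24 m/s²

For the crate on the incline: the weight component along the slope is m₁g sin 23° = 13.5 × 9.81 × 0.3907 = 51.742 N and the normal force is N = m₁g cos 23° = 121.907 N.
Kinetic friction opposes the crate's motion down the incline: f = μN = 0.15 × 121.907 = 18.286 N acting up the slope.
Newton's second law for the crate (down-slope positive): 51.742 − 18.286 − T = 13.5 a. For the hanging mass (upward positive): T − 3 × 9.81 = 3 a.
Adding the two equations eliminates T: 4.026 = 16.5 a, so a = 0.2440 m/s².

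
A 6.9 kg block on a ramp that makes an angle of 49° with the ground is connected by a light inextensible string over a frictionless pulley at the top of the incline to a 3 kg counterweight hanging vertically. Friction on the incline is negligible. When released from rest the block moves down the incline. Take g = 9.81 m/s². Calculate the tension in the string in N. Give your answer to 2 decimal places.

For the block on the incline: the weight component along the slope is m₁g sin 49° = 6.9 × 9.81 × 0.7547 = 51.085 N and the normal force is N = m₁g cos 49° = 44.408 N.
Newton's second law for the block (down-slope positive): 51.085 − T = 6.9 a. For the hanging counterweight (upward positive): T − 3 × 9.81 = 3 a.
Adding the two equations eliminates T: 21.655 = 9.9 a, so a = 2.1874 m/s².
Then from the hanging counterweight's equation, T = 3 × (9.81 + 2.1874) = 35.992 N.

35.99 N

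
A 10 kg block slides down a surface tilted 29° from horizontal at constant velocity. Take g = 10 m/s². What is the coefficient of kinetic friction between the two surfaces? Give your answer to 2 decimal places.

At constant velocity the net force along the incline is zero: mg sin 29° = μ mg cos 29°.
So μ = tan 29° = 0.4848 / 0.8746 = 0.5543.

0.55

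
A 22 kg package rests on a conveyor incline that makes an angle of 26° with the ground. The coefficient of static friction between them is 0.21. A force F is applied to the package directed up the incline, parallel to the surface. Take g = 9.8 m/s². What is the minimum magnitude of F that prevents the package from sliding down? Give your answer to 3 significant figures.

The normal force is N = mg cos 26° = 193.780 N. With F at its minimum the package is on the verge of sliding down, so static friction is at its maximum μ_s N = 0.21 × 193.780 = 40.694 N and acts up the slope.
Equilibrium along the incline: F + μ_s N = mg sin 26°, so F = 94.513 − 40.694 = 53.819 N.

53.8 N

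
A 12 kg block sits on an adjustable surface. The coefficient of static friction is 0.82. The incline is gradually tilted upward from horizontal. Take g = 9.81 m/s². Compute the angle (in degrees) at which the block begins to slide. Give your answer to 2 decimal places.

39.35°

At the threshold of sliding, static friction is at its maximum μ_s N and exactly balances the weight component along the incline: mg sin θ = μ_s mg cos θ.
Hence tan θ = μ_s = 0.82, so θ = arctan(0.82) = 39.3518°.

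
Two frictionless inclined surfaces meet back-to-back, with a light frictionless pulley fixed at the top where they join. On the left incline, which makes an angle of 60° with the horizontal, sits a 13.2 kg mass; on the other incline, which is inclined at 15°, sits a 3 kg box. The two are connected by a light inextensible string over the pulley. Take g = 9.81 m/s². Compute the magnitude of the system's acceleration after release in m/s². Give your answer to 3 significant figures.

Resolve each weight along its own incline: the 13.2 kg mass has component 13.2 × 9.81 × sin 60° = 112.143 N down its slope, and the 3 kg mass has 3 × 9.81 × sin 15° = 7.617 N down its slope.
The 13.2 kg side's 112.143 N exceeds the other side's 7.617 N, so that mass slides down and the 3 kg mass slides up. Taking that direction as positive, Newton's second law for the whole system gives 112.143 − 7.617 = (13.2 + 3) a, so a = 104.526 / 16.2 = 6.4522 m/s².

6.45 m/s²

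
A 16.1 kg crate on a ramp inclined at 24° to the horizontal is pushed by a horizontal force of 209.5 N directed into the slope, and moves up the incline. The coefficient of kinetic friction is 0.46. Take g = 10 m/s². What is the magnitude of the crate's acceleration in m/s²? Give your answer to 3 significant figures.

1.18 m/s²

The horizontal push has components F cos 24° = 209.5 × 0.9135 = 191.378 N up the incline and F sin 24° = 209.5 × 0.4067 = 85.204 N pressing into the surface.
The normal force is therefore N = mg cos 24° + F sin 24° = 147.073 + 85.204 = 232.277 N, and kinetic friction down the slope is μN = 0.46 × 232.277 = 106.847 N.
Along the incline: F cos 24° − mg sin 24° − μN = ma, so 191.378 − 65.479 − 106.847 = 16.1 a, giving a = 1.1834 m/s².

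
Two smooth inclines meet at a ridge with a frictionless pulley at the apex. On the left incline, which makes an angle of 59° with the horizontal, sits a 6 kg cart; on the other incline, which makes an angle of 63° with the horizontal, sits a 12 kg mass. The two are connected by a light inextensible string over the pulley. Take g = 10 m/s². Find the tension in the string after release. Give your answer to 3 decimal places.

69.927 N

Resolve each weight along its own incline: the 6 kg mass has component 6 × 10 × sin 59° = 51.430 N down its slope, and the 12 kg mass has 12 × 10 × sin 63° = 106.921 N down its slope.
The 12 kg side's 106.921 N exceeds the other side's 51.430 N, so that mass slides down and the 6 kg mass slides up. Taking that direction as positive, Newton's second law for the whole system gives 106.921 − 51.430 = (6 + 12) a, so a = 55.491 / 18 = 3.0828 m/s².
For the 6 kg mass (up-slope positive): T − 51.430 = 6 × 3.0828, so T = 69.927 N.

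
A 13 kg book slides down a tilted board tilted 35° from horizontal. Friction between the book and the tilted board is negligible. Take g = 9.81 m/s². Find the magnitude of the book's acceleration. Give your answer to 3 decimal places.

5.627 m/s²

Resolving the weight along the incline: the component pulling the book down the slope is mg sin 35° = 13 × 9.81 × 0.5736 = 73.151 N, and the normal force is N = mg cos 35° = 13 × 9.81 × 0.8192 = 104.473 N.
With no friction the net force along the incline is 73.151 N, so a = g sin 35° = 73.151 / 13 = 5.6270 m/s².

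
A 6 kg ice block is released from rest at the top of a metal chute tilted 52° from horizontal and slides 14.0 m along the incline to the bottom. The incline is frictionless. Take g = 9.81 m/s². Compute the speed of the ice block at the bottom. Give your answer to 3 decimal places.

14.712 m/s

The weight component along the incline is mg sin 52° = 46.382 N and the normal force is N = mg cos 52° = 36.238 N.
With no friction, a = g sin 52° = 7.7304 m/s².
Starting from rest over a distance of 14.0 m, v² = 2aL = 2 × 7.7304 × 14.0 = 216.4512, so v = 14.7123 m/s.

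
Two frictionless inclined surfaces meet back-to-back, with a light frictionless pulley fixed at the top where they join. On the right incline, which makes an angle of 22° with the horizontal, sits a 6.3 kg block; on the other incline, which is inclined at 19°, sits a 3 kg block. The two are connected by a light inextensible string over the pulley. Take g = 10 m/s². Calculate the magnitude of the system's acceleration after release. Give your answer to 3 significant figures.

1.49 m/s²

Resolve each weight along its own incline: the 6.3 kg mass has component 6.3 × 10 × sin 22° = 23.600 N down its slope, and the 3 kg mass has 3 × 10 × sin 19° = 9.767 N down its slope.
The 6.3 kg side's 23.600 N exceeds the other side's 9.767 N, so that mass slides down and the 3 kg mass slides up. Taking that direction as positive, Newton's second law for the whole system gives 23.600 − 9.767 = (6.3 + 3) a, so a = 13.833 / 9.3 = 1.4874 m/s².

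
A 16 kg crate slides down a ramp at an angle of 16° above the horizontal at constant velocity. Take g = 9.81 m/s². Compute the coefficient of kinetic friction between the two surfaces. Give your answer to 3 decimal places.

At constant velocity the net force along the incline is zero: mg sin 16° = μ mg cos 16°.
So μ = tan 16° = 0.2756 / 0.9613 = 0.2867.

0.287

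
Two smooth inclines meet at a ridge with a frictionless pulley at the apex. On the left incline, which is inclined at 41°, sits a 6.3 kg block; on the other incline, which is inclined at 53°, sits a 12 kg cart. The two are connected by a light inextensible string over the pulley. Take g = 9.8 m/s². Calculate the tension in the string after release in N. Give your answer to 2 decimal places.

Resolve each weight along its own incline: the 6.3 kg mass has component 6.3 × 9.8 × sin 41° = 40.505 N down its slope, and the 12 kg mass has 12 × 9.8 × sin 53° = 93.920 N down its slope.
The 12 kg side's 93.920 N exceeds the other side's 40.505 N, so that mass slides down and the 6.3 kg mass slides up. Taking that direction as positive, Newton's second law for the whole system gives 93.920 − 40.505 = (6.3 + 12) a, so a = 53.415 / 18.3 = 2.9189 m/s².
For the 6.3 kg mass (up-slope positive): T − 40.505 = 6.3 × 2.9189, so T = 58.894 N.

58.89 N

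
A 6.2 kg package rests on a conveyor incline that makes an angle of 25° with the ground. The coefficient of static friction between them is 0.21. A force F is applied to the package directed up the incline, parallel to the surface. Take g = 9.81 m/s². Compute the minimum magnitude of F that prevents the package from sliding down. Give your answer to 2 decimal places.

14.13 N

The normal force is N = mg cos 25° = 55.123 N. With F at its minimum the package is on the verge of sliding down, so static friction is at its maximum μ_s N = 0.21 × 55.123 = 11.576 N and acts up the slope.
Equilibrium along the incline: F + μ_s N = mg sin 25°, so F = 25.704 − 11.576 = 14.128 N.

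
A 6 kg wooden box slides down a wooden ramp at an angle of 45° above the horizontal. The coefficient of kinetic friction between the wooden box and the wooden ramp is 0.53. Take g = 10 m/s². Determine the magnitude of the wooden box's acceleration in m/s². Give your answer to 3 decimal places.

Resolving the weight along the incline: the component pulling the wooden box down the slope is mg sin 45° = 6 × 10 × 0.7071 = 42.426 N, and the normal force is N = mg cos 45° = 6 × 10 × 0.7071 = 42.426 N.
Kinetic friction acts up the slope with magnitude f = μN = 0.53 × 42.426 = 22.486 N.
Net force along the incline is 42.426 − 22.486 = 19.940 N, so a = 19.940 / 6 = 3.3233 m/s².

3.323 m/s²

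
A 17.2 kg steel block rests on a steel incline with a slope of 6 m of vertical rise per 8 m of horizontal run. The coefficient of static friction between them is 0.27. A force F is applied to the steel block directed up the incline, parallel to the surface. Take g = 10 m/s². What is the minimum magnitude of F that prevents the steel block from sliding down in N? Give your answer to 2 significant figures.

The normal force is N = mg cos 36.87° = 137.600 N. With F at its minimum the steel block is on the verge of sliding down, so static friction is at its maximum μ_s N = 0.27 × 137.600 = 37.152 N and acts up the slope.
Equilibrium along the incline: F + μ_s N = mg sin 36.87°, so F = 103.200 − 37.152 = 66.048 N.

66 N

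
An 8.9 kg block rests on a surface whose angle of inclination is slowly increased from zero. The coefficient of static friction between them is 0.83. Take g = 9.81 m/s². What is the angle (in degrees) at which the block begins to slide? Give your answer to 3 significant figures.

At the threshold of sliding, static friction is at its maximum μ_s N and exactly balances the weight component along the incline: mg sin θ = μ_s mg cos θ.
Hence tan θ = μ_s = 0.83, so θ = arctan(0.83) = 39.6927°.

39.7°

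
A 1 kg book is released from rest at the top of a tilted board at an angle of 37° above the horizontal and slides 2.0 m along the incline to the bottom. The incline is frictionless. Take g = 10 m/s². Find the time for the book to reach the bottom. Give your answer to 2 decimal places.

0.82 s

The weight component along the incline is mg sin 37° = 6.018 N and the normal force is N = mg cos 37° = 7.986 N.
With no friction, a = g sin 37° = 6.0182 m/s².
Starting from rest, L = ½at², so t = √(2L/a) = √(2 × 2.0 / 6.0182) = 0.8153 s.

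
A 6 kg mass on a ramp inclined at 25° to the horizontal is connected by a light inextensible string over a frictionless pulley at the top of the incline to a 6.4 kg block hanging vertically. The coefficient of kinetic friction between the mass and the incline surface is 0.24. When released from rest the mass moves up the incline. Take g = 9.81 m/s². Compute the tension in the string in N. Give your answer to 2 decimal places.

49.83 N

For the mass on the incline: the weight component along the slope is m₁g sin 25° = 6 × 9.81 × 0.4226 = 24.874 N and the normal force is N = m₁g cos 25° = 53.345 N.
Kinetic friction opposes the mass's motion up the incline: f = μN = 0.24 × 53.345 = 12.803 N acting down the slope.
Newton's second law for the mass (up-slope positive): T − 24.874 − 12.803 = 6 a. For the hanging block (downward positive): 6.4 × 9.81 − T = 6.4 a.
Adding the two equations eliminates T: 25.107 = 12.4 a, so a = 2.0248 m/s².
Then from the hanging block's equation, T = 6.4 × (9.81 − 2.0248) = 49.825 N.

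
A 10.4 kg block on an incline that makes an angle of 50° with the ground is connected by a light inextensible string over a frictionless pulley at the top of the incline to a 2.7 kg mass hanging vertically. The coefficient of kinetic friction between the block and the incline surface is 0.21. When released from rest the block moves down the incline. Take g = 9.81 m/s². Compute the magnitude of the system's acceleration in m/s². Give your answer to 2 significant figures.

2.9 m/s²

For the block on the incline: the weight component along the slope is m₁g sin 50° = 10.4 × 9.81 × 0.7660 = 78.150 N and the normal force is N = m₁g cos 50° = 65.580 N.
Kinetic friction opposes the block's motion down the incline: f = μN = 0.21 × 65.580 = 13.772 N acting up the slope.
Newton's second law for the block (down-slope positive): 78.150 − 13.772 − T = 10.4 a. For the hanging mass (upward positive): T − 2.7 × 9.81 = 2.7 a.
Adding the two equations eliminates T: 37.891 = 13.1 a, so a = 2.8924 m/s².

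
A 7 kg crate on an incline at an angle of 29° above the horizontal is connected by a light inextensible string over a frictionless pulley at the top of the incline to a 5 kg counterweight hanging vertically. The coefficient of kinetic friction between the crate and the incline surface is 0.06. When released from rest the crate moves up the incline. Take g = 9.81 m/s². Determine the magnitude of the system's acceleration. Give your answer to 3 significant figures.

For the crate on the incline: the weight component along the slope is m₁g sin 29° = 7 × 9.81 × 0.4848 = 33.291 N and the normal force is N = m₁g cos 29° = 60.060 N.
Kinetic friction opposes the crate's motion up the incline: f = μN = 0.06 × 60.060 = 3.604 N acting down the slope.
Newton's second law for the crate (up-slope positive): T − 33.291 − 3.604 = 7 a. For the hanging counterweight (downward positive): 5 × 9.81 − T = 5 a.
Adding the two equations eliminates T: 12.155 = 12 a, so a = 1.0129 m/s².

1.01 m/s²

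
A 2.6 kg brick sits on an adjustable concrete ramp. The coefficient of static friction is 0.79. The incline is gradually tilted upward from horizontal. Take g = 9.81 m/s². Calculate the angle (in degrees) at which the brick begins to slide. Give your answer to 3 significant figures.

38.3°

At the threshold of sliding, static friction is at its maximum μ_s N and exactly balances the weight component along the incline: mg sin θ = μ_s mg cos θ.
Hence tan θ = μ_s = 0.79, so θ = arctan(0.79) = 38.3087°.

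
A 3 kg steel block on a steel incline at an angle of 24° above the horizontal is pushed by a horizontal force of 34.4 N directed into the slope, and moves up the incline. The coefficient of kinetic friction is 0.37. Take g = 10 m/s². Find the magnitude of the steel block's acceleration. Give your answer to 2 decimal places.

1.30 m/s²

The horizontal push has components F cos 24° = 34.4 × 0.9135 = 31.424 N up the incline and F sin 24° = 34.4 × 0.4067 = 13.990 N pressing into the surface.
The normal force is therefore N = mg cos 24° + F sin 24° = 27.405 + 13.990 = 41.395 N, and kinetic friction down the slope is μN = 0.37 × 41.395 = 15.316 N.
Along the incline: F cos 24° − mg sin 24° − μN = ma, so 31.424 − 12.201 − 15.316 = 3 a, giving a = 1.3023 m/s².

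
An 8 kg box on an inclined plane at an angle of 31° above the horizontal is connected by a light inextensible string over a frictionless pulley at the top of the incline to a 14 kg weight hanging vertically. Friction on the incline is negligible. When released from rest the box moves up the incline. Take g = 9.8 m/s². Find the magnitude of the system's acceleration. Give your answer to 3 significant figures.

4.40 m/s²

For the box on the incline: the weight component along the slope is m₁g sin 31° = 8 × 9.8 × 0.5150 = 40.376 N and the normal force is N = m₁g cos 31° = 67.202 N.
Newton's second law for the box (up-slope positive): T − 40.376 = 8 a. For the hanging weight (downward positive): 14 × 9.8 − T = 14 a.
Adding the two equations eliminates T: 96.824 = 22 a, so a = 4.4011 m/s².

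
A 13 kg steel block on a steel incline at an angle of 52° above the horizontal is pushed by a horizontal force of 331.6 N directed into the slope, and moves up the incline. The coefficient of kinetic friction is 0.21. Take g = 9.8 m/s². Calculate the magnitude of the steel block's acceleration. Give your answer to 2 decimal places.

2.49 m/s²

The horizontal push has components F cos 52° = 331.6 × 0.6157 = 204.166 N up the incline and F sin 52° = 331.6 × 0.7880 = 261.301 N pressing into the surface.
The normal force is therefore N = mg cos 52° + F sin 52° = 78.440 + 261.301 = 339.741 N, and kinetic friction down the slope is μN = 0.21 × 339.741 = 71.346 N.
Along the incline: F cos 52° − mg sin 52° − μN = ma, so 204.166 − 100.391 − 71.346 = 13 a, giving a = 2.4945 m/s².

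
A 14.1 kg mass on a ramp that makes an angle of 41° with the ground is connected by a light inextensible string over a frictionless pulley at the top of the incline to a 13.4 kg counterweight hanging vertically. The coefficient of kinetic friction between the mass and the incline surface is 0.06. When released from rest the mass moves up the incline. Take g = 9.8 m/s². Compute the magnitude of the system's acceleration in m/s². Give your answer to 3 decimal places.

For the mass on the incline: the weight component along the slope is m₁g sin 41° = 14.1 × 9.8 × 0.6561 = 90.660 N and the normal force is N = m₁g cos 41° = 104.286 N.
Kinetic friction opposes the mass's motion up the incline: f = μN = 0.06 × 104.286 = 6.257 N acting down the slope.
Newton's second law for the mass (up-slope positive): T − 90.660 − 6.257 = 14.1 a. For the hanging counterweight (downward positive): 13.4 × 9.8 − T = 13.4 a.
Adding the two equations eliminates T: 34.403 = 27.5 a, so a = 1.2510 m/s².

1.251 m/s²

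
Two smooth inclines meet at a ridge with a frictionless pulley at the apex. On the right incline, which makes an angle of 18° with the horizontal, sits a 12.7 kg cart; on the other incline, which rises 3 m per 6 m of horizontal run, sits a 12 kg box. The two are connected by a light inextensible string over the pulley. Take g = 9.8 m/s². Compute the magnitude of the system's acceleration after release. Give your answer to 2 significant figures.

0.57 m/s²

Resolve each weight along its own incline: the 12.7 kg mass has component 12.7 × 9.8 × sin 18° = 38.460 N down its slope, and the 12 kg mass has 12 × 9.8 × sin 26.57° = 52.592 N down its slope.
The 12 kg side's 52.592 N exceeds the other side's 38.460 N, so that mass slides down and the 12.7 kg mass slides up. Taking that direction as positive, Newton's second law for the whole system gives 52.592 − 38.460 = (12.7 + 12) a, so a = 14.132 / 24.7 = 0.5721 m/s².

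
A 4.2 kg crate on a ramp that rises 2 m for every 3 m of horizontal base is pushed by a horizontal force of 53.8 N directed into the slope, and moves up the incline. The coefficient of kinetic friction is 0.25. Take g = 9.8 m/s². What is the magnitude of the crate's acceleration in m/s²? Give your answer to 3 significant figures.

1.41 m/s²

The horizontal push has components F cos 33.69° = 53.8 × 0.8321 = 44.767 N up the incline and F sin 33.69° = 53.8 × 0.5547 = 29.843 N pressing into the surface.
The normal force is therefore N = mg cos 33.69° + F sin 33.69° = 34.249 + 29.843 = 64.092 N, and kinetic friction down the slope is μN = 0.25 × 64.092 = 16.023 N.
Along the incline: F cos 33.69° − mg sin 33.69° − μN = ma, so 44.767 − 22.831 − 16.023 = 4.2 a, giving a = 1.4079 m/s².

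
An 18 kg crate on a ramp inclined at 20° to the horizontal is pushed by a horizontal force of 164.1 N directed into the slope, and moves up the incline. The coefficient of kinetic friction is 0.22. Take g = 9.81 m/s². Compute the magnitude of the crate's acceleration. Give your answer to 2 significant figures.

The horizontal push has components F cos 20° = 164.1 × 0.9397 = 154.205 N up the incline and F sin 20° = 164.1 × 0.3420 = 56.122 N pressing into the surface.
The normal force is therefore N = mg cos 20° + F sin 20° = 165.932 + 56.122 = 222.054 N, and kinetic friction down the slope is μN = 0.22 × 222.054 = 48.852 N.
Along the incline: F cos 20° − mg sin 20° − μN = ma, so 154.205 − 60.390 − 48.852 = 18 a, giving a = 2.4979 m/s².

2.5 m/s²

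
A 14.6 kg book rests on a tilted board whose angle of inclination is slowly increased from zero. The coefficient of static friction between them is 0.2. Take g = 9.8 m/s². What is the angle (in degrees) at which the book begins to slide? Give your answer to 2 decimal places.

At the threshold of sliding, static friction is at its maximum μ_s N and exactly balances the weight component along the incline: mg sin θ = μ_s mg cos θ.
Hence tan θ = μ_s = 0.2, so θ = arctan(0.2) = 11.3099°.

11.31°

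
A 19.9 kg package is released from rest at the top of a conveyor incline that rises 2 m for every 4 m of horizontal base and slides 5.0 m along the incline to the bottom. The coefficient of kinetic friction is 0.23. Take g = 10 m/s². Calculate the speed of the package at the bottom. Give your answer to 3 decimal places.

The weight component along the incline is mg sin 26.57° = 88.996 N and the normal force is N = mg cos 26.57° = 177.991 N.
Friction up the slope is f = μN = 0.23 × 177.991 = 40.938 N, so the net downslope force is 88.996 − 40.938 = 48.058 N and a = 48.058 / 19.9 = 2.4150 m/s².
Starting from rest over a distance of 5.0 m, v² = 2aL = 2 × 2.4150 × 5.0 = 24.1500, so v = 4.9143 m/s.

4.914 m/s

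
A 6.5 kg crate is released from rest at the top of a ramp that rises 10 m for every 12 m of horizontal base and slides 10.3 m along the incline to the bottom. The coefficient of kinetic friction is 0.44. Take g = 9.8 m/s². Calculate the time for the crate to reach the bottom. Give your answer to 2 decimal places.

The weight component along the incline is mg sin 39.81° = 40.780 N and the normal force is N = mg cos 39.81° = 48.936 N.
Friction up the slope is f = μN = 0.44 × 48.936 = 21.532 N, so the net downslope force is 40.780 − 21.532 = 19.248 N and a = 19.248 / 6.5 = 2.9612 m/s².
Starting from rest, L = ½at², so t = √(2L/a) = √(2 × 10.3 / 2.9612) = 2.6375 s.

2.64 s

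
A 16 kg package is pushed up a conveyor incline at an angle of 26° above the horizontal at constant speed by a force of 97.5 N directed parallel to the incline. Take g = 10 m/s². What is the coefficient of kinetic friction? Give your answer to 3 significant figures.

At constant speed ΣF = 0 along the incline. The applied 97.5 N acts up the slope; the weight component mg sin 26° = 70.139 N and kinetic friction μN both act down the slope.
So 97.5 = 70.139 + μ × 143.807, giving μ = (97.5 − 70.139) / 143.807 = 0.1903.

0.190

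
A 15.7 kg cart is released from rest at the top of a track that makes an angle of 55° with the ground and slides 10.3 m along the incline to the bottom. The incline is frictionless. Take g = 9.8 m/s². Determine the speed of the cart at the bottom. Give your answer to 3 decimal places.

The weight component along the incline is mg sin 55° = 126.035 N and the normal force is N = mg cos 55° = 88.250 N.
With no friction, a = g sin 55° = 8.0277 m/s².
Starting from rest over a distance of 10.3 m, v² = 2aL = 2 × 8.0277 × 10.3 = 165.3706, so v = 12.8597 m/s.

12.860 m/s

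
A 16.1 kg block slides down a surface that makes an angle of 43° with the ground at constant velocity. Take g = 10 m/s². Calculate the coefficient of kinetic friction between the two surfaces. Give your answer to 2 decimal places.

0.93

At constant velocity the net force along the incline is zero: mg sin 43° = μ mg cos 43°.
So μ = tan 43° = 0.6820 / 0.7314 = 0.9325.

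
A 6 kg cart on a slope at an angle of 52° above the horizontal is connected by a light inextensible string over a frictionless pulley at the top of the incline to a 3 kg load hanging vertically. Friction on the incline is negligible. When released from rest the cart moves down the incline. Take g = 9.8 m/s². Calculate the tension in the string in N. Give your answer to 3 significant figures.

35.0 N

For the cart on the incline: the weight component along the slope is m₁g sin 52° = 6 × 9.8 × 0.7880 = 46.334 N and the normal force is N = m₁g cos 52° = 36.201 N.
Newton's second law for the cart (down-slope positive): 46.334 − T = 6 a. For the hanging load (upward positive): T − 3 × 9.8 = 3 a.
Adding the two equations eliminates T: 16.934 = 9 a, so a = 1.8816 m/s².
Then from the hanging load's equation, T = 3 × (9.8 + 1.8816) = 35.045 N.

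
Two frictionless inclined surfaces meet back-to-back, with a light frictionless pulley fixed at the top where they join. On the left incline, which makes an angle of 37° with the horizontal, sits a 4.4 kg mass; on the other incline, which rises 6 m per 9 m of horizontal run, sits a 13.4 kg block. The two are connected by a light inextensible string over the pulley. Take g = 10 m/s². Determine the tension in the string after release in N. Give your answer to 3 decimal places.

Resolve each weight along its own incline: the 4.4 kg mass has component 4.4 × 10 × sin 37° = 26.480 N down its slope, and the 13.4 kg mass has 13.4 × 10 × sin 33.69° = 74.330 N down its slope.
The 13.4 kg side's 74.330 N exceeds the other side's 26.480 N, so that mass slides down and the 4.4 kg mass slides up. Taking that direction as positive, Newton's second law for the whole system gives 74.330 − 26.480 = (4.4 + 13.4) a, so a = 47.850 / 17.8 = 2.6882 m/s².
For the 4.4 kg mass (up-slope positive): T − 26.480 = 4.4 × 2.6882, so T = 38.308 N.

38.308 N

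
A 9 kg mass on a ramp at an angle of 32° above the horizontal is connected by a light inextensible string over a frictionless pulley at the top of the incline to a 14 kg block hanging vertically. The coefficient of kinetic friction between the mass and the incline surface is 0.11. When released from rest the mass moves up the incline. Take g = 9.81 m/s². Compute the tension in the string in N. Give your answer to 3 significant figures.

For the mass on the incline: the weight component along the slope is m₁g sin 32° = 9 × 9.81 × 0.5299 = 46.785 N and the normal force is N = m₁g cos 32° = 74.874 N.
Kinetic friction opposes the mass's motion up the incline: f = μN = 0.11 × 74.874 = 8.236 N acting down the slope.
Newton's second law for the mass (up-slope positive): T − 46.785 − 8.236 = 9 a. For the hanging block (downward positive): 14 × 9.81 − T = 14 a.
Adding the two equations eliminates T: 82.319 = 23 a, so a = 3.5791 m/s².
Then from the hanging block's equation, T = 14 × (9.81 − 3.5791) = 87.233 N.

87.2 N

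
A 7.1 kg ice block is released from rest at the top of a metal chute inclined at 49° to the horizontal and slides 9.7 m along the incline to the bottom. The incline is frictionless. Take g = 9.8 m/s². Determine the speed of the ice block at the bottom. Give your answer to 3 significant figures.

12.0 m/s

The weight component along the incline is mg sin 49° = 52.513 N and the normal force is N = mg cos 49° = 45.649 N.
With no friction, a = g sin 49° = 7.3962 m/s².
Starting from rest over a distance of 9.7 m, v² = 2aL = 2 × 7.3962 × 9.7 = 143.4863, so v = 11.9786 m/s.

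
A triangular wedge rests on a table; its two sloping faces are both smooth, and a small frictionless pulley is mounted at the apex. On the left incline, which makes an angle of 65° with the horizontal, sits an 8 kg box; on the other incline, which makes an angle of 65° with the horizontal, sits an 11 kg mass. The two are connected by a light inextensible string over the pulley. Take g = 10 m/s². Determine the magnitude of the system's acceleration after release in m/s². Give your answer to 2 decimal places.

1.43 m/s²

Resolve each weight along its own incline: the 8 kg mass has component 8 × 10 × sin 65° = 72.505 N down its slope, and the 11 kg mass has 11 × 10 × sin 65° = 99.694 N down its slope.
The 11 kg side's 99.694 N exceeds the other side's 72.505 N, so that mass slides down and the 8 kg mass slides up. Taking that direction as positive, Newton's second law for the whole system gives 99.694 − 72.505 = (8 + 11) a, so a = 27.189 / 19 = 1.4310 m/s².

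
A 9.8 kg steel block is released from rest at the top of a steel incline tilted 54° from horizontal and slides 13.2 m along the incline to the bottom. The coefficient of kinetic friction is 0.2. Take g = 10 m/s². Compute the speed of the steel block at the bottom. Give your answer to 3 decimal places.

The weight component along the incline is mg sin 54° = 79.284 N and the normal force is N = mg cos 54° = 57.603 N.
Friction up the slope is f = μN = 0.2 × 57.603 = 11.521 N, so the net downslope force is 79.284 − 11.521 = 67.763 N and a = 67.763 / 9.8 = 6.9146 m/s².
Starting from rest over a distance of 13.2 m, v² = 2aL = 2 × 6.9146 × 13.2 = 182.5454, so v = 13.5109 m/s.

13.511 m/s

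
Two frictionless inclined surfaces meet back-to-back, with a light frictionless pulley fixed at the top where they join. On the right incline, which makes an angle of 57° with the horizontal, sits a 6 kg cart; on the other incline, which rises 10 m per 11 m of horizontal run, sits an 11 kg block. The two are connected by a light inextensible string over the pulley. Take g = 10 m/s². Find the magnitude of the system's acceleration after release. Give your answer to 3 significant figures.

Resolve each weight along its own incline: the 6 kg mass has component 6 × 10 × sin 57° = 50.320 N down its slope, and the 11 kg mass has 11 × 10 × sin 42.27° = 73.994 N down its slope.
The 11 kg side's 73.994 N exceeds the other side's 50.320 N, so that mass slides down and the 6 kg mass slides up. Taking that direction as positive, Newton's second law for the whole system gives 73.994 − 50.320 = (6 + 11) a, so a = 23.674 / 17 = 1.3926 m/s².

1.39 m/s²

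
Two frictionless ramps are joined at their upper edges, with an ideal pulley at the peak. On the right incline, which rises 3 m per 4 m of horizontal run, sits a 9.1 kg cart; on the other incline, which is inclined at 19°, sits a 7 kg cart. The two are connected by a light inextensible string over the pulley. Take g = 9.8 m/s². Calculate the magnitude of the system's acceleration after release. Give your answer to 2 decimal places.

1.94 m/s²

Resolve each weight along its own incline: the 9.1 kg mass has component 9.1 × 9.8 × sin 36.87° = 53.508 N down its slope, and the 7 kg mass has 7 × 9.8 × sin 19° = 22.334 N down its slope.
The 9.1 kg side's 53.508 N exceeds the other side's 22.334 N, so that mass slides down and the 7 kg mass slides up. Taking that direction as positive, Newton's second law for the whole system gives 53.508 − 22.334 = (9.1 + 7) a, so a = 31.174 / 16.1 = 1.9363 m/s².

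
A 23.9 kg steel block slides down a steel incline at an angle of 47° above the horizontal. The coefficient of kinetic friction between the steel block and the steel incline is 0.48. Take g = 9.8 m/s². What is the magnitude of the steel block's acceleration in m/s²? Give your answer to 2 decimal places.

3.96 m/s²

Resolving the weight along the incline: the component pulling the steel block down the slope is mg sin 47° = 23.9 × 9.8 × 0.7314 = 171.309 N, and the normal force is N = mg cos 47° = 23.9 × 9.8 × 0.6820 = 159.738 N.
Kinetic friction acts up the slope with magnitude f = μN = 0.48 × 159.738 = 76.674 N.
Net force along the incline is 171.309 − 76.674 = 94.635 N, so a = 94.635 / 23.9 = 3.9596 m/s².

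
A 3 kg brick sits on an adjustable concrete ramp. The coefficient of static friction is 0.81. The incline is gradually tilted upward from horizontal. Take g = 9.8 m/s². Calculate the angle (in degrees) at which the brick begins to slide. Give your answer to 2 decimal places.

39.01°

At the threshold of sliding, static friction is at its maximum μ_s N and exactly balances the weight component along the incline: mg sin θ = μ_s mg cos θ.
Hence tan θ = μ_s = 0.81, so θ = arctan(0.81) = 39.0075°.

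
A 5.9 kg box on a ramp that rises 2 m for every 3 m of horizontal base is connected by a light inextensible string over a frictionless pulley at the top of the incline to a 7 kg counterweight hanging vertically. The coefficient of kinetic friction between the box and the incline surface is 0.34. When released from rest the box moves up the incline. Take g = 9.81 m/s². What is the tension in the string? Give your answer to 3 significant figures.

For the box on the incline: the weight component along the slope is m₁g sin 33.69° = 5.9 × 9.81 × 0.5547 = 32.105 N and the normal force is N = m₁g cos 33.69° = 48.158 N.
Kinetic friction opposes the box's motion up the incline: f = μN = 0.34 × 48.158 = 16.374 N acting down the slope.
Newton's second law for the box (up-slope positive): T − 32.105 − 16.374 = 5.9 a. For the hanging counterweight (downward positive): 7 × 9.81 − T = 7 a.
Adding the two equations eliminates T: 20.191 = 12.9 a, so a = 1.5652 m/s².
Then from the hanging counterweight's equation, T = 7 × (9.81 − 1.5652) = 57.714 N.

57.7 N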